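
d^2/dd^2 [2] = 0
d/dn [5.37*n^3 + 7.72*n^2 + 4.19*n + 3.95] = 16.11*n^2 + 15.44*n + 4.19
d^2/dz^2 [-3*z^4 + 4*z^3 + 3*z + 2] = 12*z*(2 - 3*z)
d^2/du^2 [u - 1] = 0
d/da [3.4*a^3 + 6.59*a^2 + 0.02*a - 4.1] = 10.2*a^2 + 13.18*a + 0.02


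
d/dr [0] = 0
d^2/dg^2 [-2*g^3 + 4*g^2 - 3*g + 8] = 8 - 12*g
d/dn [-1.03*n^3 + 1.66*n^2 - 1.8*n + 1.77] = -3.09*n^2 + 3.32*n - 1.8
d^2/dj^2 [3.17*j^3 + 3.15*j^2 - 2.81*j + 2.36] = 19.02*j + 6.3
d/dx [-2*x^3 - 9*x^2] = 6*x*(-x - 3)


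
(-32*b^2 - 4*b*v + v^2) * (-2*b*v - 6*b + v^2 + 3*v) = 64*b^3*v + 192*b^3 - 24*b^2*v^2 - 72*b^2*v - 6*b*v^3 - 18*b*v^2 + v^4 + 3*v^3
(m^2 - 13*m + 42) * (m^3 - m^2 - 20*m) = m^5 - 14*m^4 + 35*m^3 + 218*m^2 - 840*m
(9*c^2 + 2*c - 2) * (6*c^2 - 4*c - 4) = 54*c^4 - 24*c^3 - 56*c^2 + 8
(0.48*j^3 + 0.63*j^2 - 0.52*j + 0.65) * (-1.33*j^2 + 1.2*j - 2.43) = -0.6384*j^5 - 0.2619*j^4 + 0.2812*j^3 - 3.0194*j^2 + 2.0436*j - 1.5795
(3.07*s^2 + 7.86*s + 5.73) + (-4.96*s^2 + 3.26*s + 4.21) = -1.89*s^2 + 11.12*s + 9.94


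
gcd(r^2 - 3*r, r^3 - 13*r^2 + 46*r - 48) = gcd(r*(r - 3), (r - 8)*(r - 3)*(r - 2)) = r - 3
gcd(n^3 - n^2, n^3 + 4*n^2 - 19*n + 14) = n - 1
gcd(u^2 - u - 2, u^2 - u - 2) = u^2 - u - 2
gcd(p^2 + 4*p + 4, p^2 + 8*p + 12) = p + 2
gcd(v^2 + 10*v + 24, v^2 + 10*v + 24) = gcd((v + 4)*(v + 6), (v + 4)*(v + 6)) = v^2 + 10*v + 24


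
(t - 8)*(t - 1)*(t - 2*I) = t^3 - 9*t^2 - 2*I*t^2 + 8*t + 18*I*t - 16*I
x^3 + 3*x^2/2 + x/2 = x*(x + 1/2)*(x + 1)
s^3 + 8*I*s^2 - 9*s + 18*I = (s - I)*(s + 3*I)*(s + 6*I)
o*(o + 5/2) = o^2 + 5*o/2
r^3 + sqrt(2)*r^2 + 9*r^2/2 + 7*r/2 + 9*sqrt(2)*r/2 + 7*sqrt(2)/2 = (r + 1)*(r + 7/2)*(r + sqrt(2))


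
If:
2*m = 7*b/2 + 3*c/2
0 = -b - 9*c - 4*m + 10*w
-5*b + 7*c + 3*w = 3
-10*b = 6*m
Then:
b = -27/458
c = 123/458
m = 45/458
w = 63/229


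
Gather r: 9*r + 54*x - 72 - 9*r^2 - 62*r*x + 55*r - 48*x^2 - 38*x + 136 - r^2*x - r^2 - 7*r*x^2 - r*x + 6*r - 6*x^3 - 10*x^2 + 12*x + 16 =r^2*(-x - 10) + r*(-7*x^2 - 63*x + 70) - 6*x^3 - 58*x^2 + 28*x + 80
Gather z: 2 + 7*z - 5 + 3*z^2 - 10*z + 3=3*z^2 - 3*z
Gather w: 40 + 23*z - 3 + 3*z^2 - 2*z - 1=3*z^2 + 21*z + 36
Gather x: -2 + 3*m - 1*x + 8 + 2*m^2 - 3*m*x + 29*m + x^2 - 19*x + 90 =2*m^2 + 32*m + x^2 + x*(-3*m - 20) + 96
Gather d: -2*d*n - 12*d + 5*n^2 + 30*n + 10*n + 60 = d*(-2*n - 12) + 5*n^2 + 40*n + 60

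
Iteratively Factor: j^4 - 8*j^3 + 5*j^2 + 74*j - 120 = (j - 2)*(j^3 - 6*j^2 - 7*j + 60) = (j - 4)*(j - 2)*(j^2 - 2*j - 15) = (j - 4)*(j - 2)*(j + 3)*(j - 5)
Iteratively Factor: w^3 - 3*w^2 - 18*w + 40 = (w - 2)*(w^2 - w - 20) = (w - 5)*(w - 2)*(w + 4)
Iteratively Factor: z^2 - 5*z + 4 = (z - 1)*(z - 4)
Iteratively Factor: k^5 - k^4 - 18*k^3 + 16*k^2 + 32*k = (k - 4)*(k^4 + 3*k^3 - 6*k^2 - 8*k) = (k - 4)*(k - 2)*(k^3 + 5*k^2 + 4*k) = (k - 4)*(k - 2)*(k + 4)*(k^2 + k) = k*(k - 4)*(k - 2)*(k + 4)*(k + 1)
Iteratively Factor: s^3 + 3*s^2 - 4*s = (s)*(s^2 + 3*s - 4) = s*(s + 4)*(s - 1)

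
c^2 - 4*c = c*(c - 4)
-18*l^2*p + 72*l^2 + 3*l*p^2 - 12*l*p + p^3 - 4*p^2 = (-3*l + p)*(6*l + p)*(p - 4)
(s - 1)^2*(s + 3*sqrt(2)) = s^3 - 2*s^2 + 3*sqrt(2)*s^2 - 6*sqrt(2)*s + s + 3*sqrt(2)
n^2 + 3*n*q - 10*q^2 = (n - 2*q)*(n + 5*q)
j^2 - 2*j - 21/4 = (j - 7/2)*(j + 3/2)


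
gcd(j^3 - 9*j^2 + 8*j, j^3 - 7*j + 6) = j - 1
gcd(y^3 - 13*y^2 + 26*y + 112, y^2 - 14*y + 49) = y - 7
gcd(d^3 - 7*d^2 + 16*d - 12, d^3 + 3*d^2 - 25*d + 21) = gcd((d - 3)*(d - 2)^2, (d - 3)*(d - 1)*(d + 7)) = d - 3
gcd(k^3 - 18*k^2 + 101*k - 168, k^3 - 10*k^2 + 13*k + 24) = k^2 - 11*k + 24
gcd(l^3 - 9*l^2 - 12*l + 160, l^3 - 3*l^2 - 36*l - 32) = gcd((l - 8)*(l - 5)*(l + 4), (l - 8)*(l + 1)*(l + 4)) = l^2 - 4*l - 32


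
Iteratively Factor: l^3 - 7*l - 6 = (l + 2)*(l^2 - 2*l - 3) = (l - 3)*(l + 2)*(l + 1)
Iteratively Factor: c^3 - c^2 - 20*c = (c)*(c^2 - c - 20) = c*(c - 5)*(c + 4)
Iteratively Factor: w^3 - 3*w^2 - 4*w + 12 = (w + 2)*(w^2 - 5*w + 6) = (w - 3)*(w + 2)*(w - 2)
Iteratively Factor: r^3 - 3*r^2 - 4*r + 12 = (r - 3)*(r^2 - 4) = (r - 3)*(r - 2)*(r + 2)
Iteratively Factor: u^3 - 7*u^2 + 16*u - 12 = (u - 2)*(u^2 - 5*u + 6) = (u - 3)*(u - 2)*(u - 2)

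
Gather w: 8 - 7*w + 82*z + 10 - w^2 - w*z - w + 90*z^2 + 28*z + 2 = -w^2 + w*(-z - 8) + 90*z^2 + 110*z + 20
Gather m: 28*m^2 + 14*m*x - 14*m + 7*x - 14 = 28*m^2 + m*(14*x - 14) + 7*x - 14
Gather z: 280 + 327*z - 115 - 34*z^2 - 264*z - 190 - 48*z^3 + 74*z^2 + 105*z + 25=-48*z^3 + 40*z^2 + 168*z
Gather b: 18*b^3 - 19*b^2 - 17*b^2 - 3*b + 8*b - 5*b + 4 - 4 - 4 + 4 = 18*b^3 - 36*b^2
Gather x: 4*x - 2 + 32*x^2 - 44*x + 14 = 32*x^2 - 40*x + 12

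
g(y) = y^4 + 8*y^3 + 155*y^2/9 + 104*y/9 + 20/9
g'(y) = 4*y^3 + 24*y^2 + 310*y/9 + 104/9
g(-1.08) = 1.11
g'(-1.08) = -2.69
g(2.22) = 224.57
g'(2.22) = 250.07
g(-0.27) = 0.21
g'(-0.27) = 3.93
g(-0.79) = 0.29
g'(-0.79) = -2.65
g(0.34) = 8.47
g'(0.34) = 26.20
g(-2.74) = -8.34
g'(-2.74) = 15.08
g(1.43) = 81.54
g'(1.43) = 121.59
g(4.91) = 2002.32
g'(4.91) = 1232.76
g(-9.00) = 2022.22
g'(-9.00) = -1270.44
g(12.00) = 37180.89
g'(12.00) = 10792.89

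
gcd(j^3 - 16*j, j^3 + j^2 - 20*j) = j^2 - 4*j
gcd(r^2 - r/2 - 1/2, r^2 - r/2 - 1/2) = r^2 - r/2 - 1/2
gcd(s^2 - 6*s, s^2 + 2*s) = s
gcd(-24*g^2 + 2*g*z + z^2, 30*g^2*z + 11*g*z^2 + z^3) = 6*g + z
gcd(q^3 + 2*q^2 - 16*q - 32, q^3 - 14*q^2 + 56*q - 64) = q - 4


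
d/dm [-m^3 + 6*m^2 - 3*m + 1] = -3*m^2 + 12*m - 3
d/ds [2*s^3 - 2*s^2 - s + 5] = 6*s^2 - 4*s - 1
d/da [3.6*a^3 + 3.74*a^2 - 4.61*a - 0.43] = 10.8*a^2 + 7.48*a - 4.61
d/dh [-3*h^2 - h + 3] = -6*h - 1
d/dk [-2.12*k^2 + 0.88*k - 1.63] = 0.88 - 4.24*k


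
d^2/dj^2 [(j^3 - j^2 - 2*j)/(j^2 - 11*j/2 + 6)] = 4*(67*j^3 - 324*j^2 + 576*j - 408)/(8*j^6 - 132*j^5 + 870*j^4 - 2915*j^3 + 5220*j^2 - 4752*j + 1728)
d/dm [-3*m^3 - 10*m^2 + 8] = m*(-9*m - 20)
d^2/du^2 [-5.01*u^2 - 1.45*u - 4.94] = -10.0200000000000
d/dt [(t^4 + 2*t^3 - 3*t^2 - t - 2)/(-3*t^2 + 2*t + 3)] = (-6*t^5 + 20*t^3 + 9*t^2 - 30*t + 1)/(9*t^4 - 12*t^3 - 14*t^2 + 12*t + 9)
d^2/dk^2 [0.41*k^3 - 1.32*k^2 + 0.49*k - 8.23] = 2.46*k - 2.64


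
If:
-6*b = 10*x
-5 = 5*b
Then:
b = -1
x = 3/5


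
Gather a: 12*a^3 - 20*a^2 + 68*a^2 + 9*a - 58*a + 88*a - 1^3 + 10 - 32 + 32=12*a^3 + 48*a^2 + 39*a + 9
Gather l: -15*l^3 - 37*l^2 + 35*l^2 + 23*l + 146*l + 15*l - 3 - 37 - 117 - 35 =-15*l^3 - 2*l^2 + 184*l - 192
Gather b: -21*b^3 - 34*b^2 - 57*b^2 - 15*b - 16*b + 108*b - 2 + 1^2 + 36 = -21*b^3 - 91*b^2 + 77*b + 35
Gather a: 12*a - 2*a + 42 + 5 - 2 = 10*a + 45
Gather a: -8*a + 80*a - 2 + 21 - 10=72*a + 9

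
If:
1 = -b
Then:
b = -1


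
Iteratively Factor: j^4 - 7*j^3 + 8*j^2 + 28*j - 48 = (j - 4)*(j^3 - 3*j^2 - 4*j + 12) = (j - 4)*(j - 3)*(j^2 - 4) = (j - 4)*(j - 3)*(j + 2)*(j - 2)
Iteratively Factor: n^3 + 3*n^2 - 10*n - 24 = (n + 4)*(n^2 - n - 6) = (n + 2)*(n + 4)*(n - 3)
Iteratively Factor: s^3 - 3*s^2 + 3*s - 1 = (s - 1)*(s^2 - 2*s + 1) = (s - 1)^2*(s - 1)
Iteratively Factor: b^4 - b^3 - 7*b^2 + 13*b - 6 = (b - 1)*(b^3 - 7*b + 6) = (b - 2)*(b - 1)*(b^2 + 2*b - 3) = (b - 2)*(b - 1)*(b + 3)*(b - 1)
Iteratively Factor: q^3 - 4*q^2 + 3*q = (q)*(q^2 - 4*q + 3) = q*(q - 1)*(q - 3)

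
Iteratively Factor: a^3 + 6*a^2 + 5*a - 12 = (a - 1)*(a^2 + 7*a + 12) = (a - 1)*(a + 3)*(a + 4)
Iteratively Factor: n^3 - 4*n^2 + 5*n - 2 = (n - 1)*(n^2 - 3*n + 2) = (n - 2)*(n - 1)*(n - 1)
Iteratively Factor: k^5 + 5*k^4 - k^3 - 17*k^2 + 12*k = (k + 4)*(k^4 + k^3 - 5*k^2 + 3*k) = (k - 1)*(k + 4)*(k^3 + 2*k^2 - 3*k) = k*(k - 1)*(k + 4)*(k^2 + 2*k - 3) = k*(k - 1)*(k + 3)*(k + 4)*(k - 1)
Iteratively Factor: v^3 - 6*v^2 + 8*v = (v - 2)*(v^2 - 4*v) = v*(v - 2)*(v - 4)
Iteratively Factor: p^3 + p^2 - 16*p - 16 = (p + 4)*(p^2 - 3*p - 4) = (p - 4)*(p + 4)*(p + 1)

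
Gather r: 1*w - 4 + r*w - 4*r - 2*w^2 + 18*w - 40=r*(w - 4) - 2*w^2 + 19*w - 44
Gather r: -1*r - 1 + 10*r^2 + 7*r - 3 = 10*r^2 + 6*r - 4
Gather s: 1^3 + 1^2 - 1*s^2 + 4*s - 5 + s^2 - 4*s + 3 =0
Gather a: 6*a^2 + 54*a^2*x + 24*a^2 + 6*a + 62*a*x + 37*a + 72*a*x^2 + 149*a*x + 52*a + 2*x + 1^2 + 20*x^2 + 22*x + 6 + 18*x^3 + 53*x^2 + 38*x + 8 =a^2*(54*x + 30) + a*(72*x^2 + 211*x + 95) + 18*x^3 + 73*x^2 + 62*x + 15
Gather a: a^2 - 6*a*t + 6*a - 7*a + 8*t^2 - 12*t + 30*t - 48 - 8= a^2 + a*(-6*t - 1) + 8*t^2 + 18*t - 56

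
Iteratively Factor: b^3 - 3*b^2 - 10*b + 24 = (b - 4)*(b^2 + b - 6) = (b - 4)*(b + 3)*(b - 2)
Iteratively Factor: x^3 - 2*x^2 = (x - 2)*(x^2) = x*(x - 2)*(x)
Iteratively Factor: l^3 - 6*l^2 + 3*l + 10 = (l - 5)*(l^2 - l - 2) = (l - 5)*(l + 1)*(l - 2)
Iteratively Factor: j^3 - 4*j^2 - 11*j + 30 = (j - 2)*(j^2 - 2*j - 15) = (j - 2)*(j + 3)*(j - 5)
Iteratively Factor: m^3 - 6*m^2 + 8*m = (m - 4)*(m^2 - 2*m) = m*(m - 4)*(m - 2)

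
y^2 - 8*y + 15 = (y - 5)*(y - 3)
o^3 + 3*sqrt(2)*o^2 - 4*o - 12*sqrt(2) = (o - 2)*(o + 2)*(o + 3*sqrt(2))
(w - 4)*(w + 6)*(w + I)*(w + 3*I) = w^4 + 2*w^3 + 4*I*w^3 - 27*w^2 + 8*I*w^2 - 6*w - 96*I*w + 72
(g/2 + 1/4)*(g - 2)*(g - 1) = g^3/2 - 5*g^2/4 + g/4 + 1/2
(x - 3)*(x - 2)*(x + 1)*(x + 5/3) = x^4 - 7*x^3/3 - 17*x^2/3 + 23*x/3 + 10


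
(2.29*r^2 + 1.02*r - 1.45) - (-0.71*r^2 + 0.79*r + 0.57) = 3.0*r^2 + 0.23*r - 2.02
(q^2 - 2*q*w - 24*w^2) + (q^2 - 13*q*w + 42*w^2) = 2*q^2 - 15*q*w + 18*w^2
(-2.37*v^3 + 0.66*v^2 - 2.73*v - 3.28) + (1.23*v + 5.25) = -2.37*v^3 + 0.66*v^2 - 1.5*v + 1.97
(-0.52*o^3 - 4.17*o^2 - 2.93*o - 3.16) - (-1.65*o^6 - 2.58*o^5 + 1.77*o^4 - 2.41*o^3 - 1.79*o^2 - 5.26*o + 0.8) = 1.65*o^6 + 2.58*o^5 - 1.77*o^4 + 1.89*o^3 - 2.38*o^2 + 2.33*o - 3.96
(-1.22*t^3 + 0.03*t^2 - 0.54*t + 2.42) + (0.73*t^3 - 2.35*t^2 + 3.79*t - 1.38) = -0.49*t^3 - 2.32*t^2 + 3.25*t + 1.04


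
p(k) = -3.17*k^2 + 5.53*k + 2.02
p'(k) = 5.53 - 6.34*k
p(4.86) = -45.98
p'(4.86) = -25.28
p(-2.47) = -30.98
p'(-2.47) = 21.19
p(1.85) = 1.40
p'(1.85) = -6.20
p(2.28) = -1.85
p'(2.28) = -8.93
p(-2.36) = -28.69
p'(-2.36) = 20.49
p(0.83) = 4.43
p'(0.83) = 0.27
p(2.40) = -2.97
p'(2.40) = -9.69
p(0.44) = 3.84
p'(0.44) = 2.74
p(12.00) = -388.10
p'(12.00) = -70.55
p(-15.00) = -794.18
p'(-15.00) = 100.63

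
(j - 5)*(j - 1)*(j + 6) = j^3 - 31*j + 30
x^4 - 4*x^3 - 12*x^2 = x^2*(x - 6)*(x + 2)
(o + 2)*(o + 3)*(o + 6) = o^3 + 11*o^2 + 36*o + 36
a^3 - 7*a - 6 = (a - 3)*(a + 1)*(a + 2)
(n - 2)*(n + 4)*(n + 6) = n^3 + 8*n^2 + 4*n - 48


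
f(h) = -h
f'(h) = -1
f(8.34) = -8.34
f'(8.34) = -1.00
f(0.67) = -0.67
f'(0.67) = -1.00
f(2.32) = -2.32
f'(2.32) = -1.00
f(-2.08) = 2.08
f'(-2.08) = -1.00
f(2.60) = -2.60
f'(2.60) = -1.00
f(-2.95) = 2.95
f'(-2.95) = -1.00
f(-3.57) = 3.57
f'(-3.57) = -1.00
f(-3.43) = 3.43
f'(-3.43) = -1.00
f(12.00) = -12.00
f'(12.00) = -1.00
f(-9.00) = 9.00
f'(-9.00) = -1.00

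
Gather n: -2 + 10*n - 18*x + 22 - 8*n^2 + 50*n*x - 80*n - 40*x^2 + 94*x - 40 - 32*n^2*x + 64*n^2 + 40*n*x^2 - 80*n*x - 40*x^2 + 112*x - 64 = n^2*(56 - 32*x) + n*(40*x^2 - 30*x - 70) - 80*x^2 + 188*x - 84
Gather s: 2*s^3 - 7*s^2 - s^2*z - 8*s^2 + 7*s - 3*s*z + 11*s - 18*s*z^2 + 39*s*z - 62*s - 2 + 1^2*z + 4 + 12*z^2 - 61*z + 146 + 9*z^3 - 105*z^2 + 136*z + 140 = 2*s^3 + s^2*(-z - 15) + s*(-18*z^2 + 36*z - 44) + 9*z^3 - 93*z^2 + 76*z + 288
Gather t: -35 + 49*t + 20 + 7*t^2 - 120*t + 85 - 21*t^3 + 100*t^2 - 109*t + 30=-21*t^3 + 107*t^2 - 180*t + 100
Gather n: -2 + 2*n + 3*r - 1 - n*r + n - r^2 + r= n*(3 - r) - r^2 + 4*r - 3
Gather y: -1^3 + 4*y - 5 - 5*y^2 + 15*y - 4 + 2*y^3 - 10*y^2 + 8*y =2*y^3 - 15*y^2 + 27*y - 10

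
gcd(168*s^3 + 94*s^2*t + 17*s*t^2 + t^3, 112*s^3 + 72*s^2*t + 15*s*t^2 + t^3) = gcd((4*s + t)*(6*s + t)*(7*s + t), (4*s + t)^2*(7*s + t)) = 28*s^2 + 11*s*t + t^2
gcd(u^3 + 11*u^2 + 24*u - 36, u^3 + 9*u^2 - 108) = u^2 + 12*u + 36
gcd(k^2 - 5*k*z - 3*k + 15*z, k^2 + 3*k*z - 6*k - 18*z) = 1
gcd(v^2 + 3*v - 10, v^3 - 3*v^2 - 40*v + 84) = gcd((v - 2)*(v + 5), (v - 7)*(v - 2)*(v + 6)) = v - 2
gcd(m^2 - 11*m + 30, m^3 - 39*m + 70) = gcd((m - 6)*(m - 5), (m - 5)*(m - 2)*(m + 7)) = m - 5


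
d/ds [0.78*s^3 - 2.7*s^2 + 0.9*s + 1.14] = 2.34*s^2 - 5.4*s + 0.9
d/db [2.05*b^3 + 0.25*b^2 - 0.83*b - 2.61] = 6.15*b^2 + 0.5*b - 0.83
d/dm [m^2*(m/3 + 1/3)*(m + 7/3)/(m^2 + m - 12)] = m*(6*m^4 + 19*m^3 - 124*m^2 - 353*m - 168)/(9*(m^4 + 2*m^3 - 23*m^2 - 24*m + 144))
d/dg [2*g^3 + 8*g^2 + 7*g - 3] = 6*g^2 + 16*g + 7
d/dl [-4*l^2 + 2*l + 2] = 2 - 8*l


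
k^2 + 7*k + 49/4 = (k + 7/2)^2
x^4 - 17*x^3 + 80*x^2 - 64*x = x*(x - 8)^2*(x - 1)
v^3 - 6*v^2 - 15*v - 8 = (v - 8)*(v + 1)^2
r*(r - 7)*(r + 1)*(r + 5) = r^4 - r^3 - 37*r^2 - 35*r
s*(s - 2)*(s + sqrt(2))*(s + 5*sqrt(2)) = s^4 - 2*s^3 + 6*sqrt(2)*s^3 - 12*sqrt(2)*s^2 + 10*s^2 - 20*s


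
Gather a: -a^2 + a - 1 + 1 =-a^2 + a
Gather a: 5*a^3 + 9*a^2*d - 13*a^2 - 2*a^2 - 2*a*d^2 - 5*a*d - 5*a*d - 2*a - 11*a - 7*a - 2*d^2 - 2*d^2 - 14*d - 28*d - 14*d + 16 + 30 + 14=5*a^3 + a^2*(9*d - 15) + a*(-2*d^2 - 10*d - 20) - 4*d^2 - 56*d + 60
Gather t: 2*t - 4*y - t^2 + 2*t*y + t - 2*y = -t^2 + t*(2*y + 3) - 6*y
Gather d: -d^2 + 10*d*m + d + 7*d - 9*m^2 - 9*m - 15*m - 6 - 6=-d^2 + d*(10*m + 8) - 9*m^2 - 24*m - 12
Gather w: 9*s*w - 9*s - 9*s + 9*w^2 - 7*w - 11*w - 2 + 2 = -18*s + 9*w^2 + w*(9*s - 18)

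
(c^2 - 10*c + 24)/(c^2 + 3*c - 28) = (c - 6)/(c + 7)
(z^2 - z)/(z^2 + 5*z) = (z - 1)/(z + 5)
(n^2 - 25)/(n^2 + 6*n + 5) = (n - 5)/(n + 1)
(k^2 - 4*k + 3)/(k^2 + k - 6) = (k^2 - 4*k + 3)/(k^2 + k - 6)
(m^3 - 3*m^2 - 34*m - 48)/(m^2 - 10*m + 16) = (m^2 + 5*m + 6)/(m - 2)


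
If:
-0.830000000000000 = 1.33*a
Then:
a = -0.62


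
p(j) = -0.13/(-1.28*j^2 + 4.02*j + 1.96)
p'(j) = -0.13*(2.56*j - 4.02)/(-1.28*j^2 + 4.02*j + 1.96)^2 = (0.5226 - 0.3328*j)/(-1.28*j^2 + 4.02*j + 1.96)^2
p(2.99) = -0.05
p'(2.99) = -0.07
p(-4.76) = 0.00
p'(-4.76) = 0.00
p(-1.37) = 0.02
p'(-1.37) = 0.03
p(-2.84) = 0.01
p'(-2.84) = 0.00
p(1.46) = -0.03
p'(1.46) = 0.00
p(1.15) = -0.03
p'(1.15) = 0.01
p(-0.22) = -0.13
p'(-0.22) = 0.58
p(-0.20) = -0.12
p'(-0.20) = 0.48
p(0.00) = -0.07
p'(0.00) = 0.14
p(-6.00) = 0.00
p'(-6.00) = 0.00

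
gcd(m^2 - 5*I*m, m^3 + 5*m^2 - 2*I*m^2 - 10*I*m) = m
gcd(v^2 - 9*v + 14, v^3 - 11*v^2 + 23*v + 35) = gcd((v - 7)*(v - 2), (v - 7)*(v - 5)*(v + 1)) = v - 7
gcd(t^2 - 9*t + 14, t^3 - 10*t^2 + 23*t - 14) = t^2 - 9*t + 14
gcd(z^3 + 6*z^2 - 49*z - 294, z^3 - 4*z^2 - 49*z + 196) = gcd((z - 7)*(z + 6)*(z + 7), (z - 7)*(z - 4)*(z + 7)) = z^2 - 49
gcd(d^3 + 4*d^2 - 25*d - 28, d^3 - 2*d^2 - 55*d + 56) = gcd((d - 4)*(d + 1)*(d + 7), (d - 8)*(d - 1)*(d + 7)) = d + 7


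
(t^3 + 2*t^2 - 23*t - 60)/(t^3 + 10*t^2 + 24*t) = (t^2 - 2*t - 15)/(t*(t + 6))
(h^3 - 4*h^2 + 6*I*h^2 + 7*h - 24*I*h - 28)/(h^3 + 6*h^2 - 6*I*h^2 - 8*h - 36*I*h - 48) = (h^3 + h^2*(-4 + 6*I) + h*(7 - 24*I) - 28)/(h^3 + h^2*(6 - 6*I) + h*(-8 - 36*I) - 48)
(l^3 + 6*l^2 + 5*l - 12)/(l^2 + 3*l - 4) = l + 3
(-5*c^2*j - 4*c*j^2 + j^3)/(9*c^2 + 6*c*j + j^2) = j*(-5*c^2 - 4*c*j + j^2)/(9*c^2 + 6*c*j + j^2)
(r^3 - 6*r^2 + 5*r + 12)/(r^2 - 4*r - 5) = (r^2 - 7*r + 12)/(r - 5)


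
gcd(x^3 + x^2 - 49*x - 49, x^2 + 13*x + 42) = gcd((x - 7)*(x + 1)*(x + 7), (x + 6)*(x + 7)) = x + 7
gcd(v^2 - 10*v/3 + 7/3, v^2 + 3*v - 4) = v - 1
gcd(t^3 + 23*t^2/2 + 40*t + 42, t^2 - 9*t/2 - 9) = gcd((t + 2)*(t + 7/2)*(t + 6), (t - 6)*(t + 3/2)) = 1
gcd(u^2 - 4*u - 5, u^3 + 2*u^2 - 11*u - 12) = u + 1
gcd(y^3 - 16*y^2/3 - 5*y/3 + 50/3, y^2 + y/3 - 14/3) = y - 2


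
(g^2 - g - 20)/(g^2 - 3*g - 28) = (g - 5)/(g - 7)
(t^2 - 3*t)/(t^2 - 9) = t/(t + 3)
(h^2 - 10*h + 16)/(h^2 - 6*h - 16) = (h - 2)/(h + 2)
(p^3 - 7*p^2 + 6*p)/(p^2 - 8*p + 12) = p*(p - 1)/(p - 2)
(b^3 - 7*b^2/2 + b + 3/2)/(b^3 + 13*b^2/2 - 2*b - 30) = (2*b^3 - 7*b^2 + 2*b + 3)/(2*b^3 + 13*b^2 - 4*b - 60)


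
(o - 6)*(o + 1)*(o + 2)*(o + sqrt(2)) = o^4 - 3*o^3 + sqrt(2)*o^3 - 16*o^2 - 3*sqrt(2)*o^2 - 16*sqrt(2)*o - 12*o - 12*sqrt(2)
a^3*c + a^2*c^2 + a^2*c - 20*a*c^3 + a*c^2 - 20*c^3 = (a - 4*c)*(a + 5*c)*(a*c + c)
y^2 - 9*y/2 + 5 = (y - 5/2)*(y - 2)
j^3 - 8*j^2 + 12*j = j*(j - 6)*(j - 2)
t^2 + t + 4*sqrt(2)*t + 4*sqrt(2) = (t + 1)*(t + 4*sqrt(2))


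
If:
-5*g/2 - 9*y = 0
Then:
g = -18*y/5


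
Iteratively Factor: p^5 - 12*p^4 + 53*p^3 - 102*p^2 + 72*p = (p - 3)*(p^4 - 9*p^3 + 26*p^2 - 24*p) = (p - 3)*(p - 2)*(p^3 - 7*p^2 + 12*p) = (p - 4)*(p - 3)*(p - 2)*(p^2 - 3*p) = (p - 4)*(p - 3)^2*(p - 2)*(p)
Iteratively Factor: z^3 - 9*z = (z)*(z^2 - 9) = z*(z - 3)*(z + 3)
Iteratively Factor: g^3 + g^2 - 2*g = (g - 1)*(g^2 + 2*g) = (g - 1)*(g + 2)*(g)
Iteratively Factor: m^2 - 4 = (m + 2)*(m - 2)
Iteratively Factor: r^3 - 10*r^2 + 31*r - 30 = (r - 2)*(r^2 - 8*r + 15) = (r - 3)*(r - 2)*(r - 5)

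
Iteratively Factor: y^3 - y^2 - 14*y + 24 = (y + 4)*(y^2 - 5*y + 6) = (y - 3)*(y + 4)*(y - 2)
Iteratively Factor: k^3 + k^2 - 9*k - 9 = (k - 3)*(k^2 + 4*k + 3) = (k - 3)*(k + 1)*(k + 3)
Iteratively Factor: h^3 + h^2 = (h)*(h^2 + h) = h*(h + 1)*(h)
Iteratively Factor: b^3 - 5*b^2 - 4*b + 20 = (b + 2)*(b^2 - 7*b + 10) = (b - 5)*(b + 2)*(b - 2)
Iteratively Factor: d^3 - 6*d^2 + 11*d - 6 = (d - 3)*(d^2 - 3*d + 2) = (d - 3)*(d - 1)*(d - 2)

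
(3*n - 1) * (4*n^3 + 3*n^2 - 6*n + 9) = 12*n^4 + 5*n^3 - 21*n^2 + 33*n - 9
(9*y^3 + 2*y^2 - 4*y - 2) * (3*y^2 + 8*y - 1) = 27*y^5 + 78*y^4 - 5*y^3 - 40*y^2 - 12*y + 2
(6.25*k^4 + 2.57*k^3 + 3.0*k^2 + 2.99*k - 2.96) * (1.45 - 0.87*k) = -5.4375*k^5 + 6.8266*k^4 + 1.1165*k^3 + 1.7487*k^2 + 6.9107*k - 4.292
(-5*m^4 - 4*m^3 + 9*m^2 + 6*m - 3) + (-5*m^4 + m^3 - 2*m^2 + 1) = -10*m^4 - 3*m^3 + 7*m^2 + 6*m - 2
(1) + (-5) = -4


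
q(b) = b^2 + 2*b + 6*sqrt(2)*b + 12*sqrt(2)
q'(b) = 2*b + 2 + 6*sqrt(2)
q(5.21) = 98.74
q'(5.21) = 20.91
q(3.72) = 69.81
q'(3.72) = 17.93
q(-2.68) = -3.95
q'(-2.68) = 5.13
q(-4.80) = -10.32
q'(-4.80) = 0.89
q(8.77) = 185.84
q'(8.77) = 28.03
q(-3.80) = -8.43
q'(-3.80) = 2.89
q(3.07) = 58.59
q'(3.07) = 16.63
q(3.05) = 58.25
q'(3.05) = 16.59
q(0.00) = 16.97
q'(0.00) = 10.49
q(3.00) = 57.43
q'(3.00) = 16.49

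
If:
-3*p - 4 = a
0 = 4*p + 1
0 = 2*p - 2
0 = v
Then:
No Solution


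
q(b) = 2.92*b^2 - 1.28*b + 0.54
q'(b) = 5.84*b - 1.28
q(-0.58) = 2.26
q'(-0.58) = -4.67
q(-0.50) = 1.91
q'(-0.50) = -4.20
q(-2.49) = 21.83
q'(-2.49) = -15.82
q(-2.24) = 18.06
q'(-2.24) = -14.36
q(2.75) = 19.10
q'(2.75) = 14.78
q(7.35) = 148.88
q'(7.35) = 41.64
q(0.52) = 0.66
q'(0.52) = 1.76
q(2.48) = 15.32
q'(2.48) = 13.20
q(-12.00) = 436.38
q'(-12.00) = -71.36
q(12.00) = 405.66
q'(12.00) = 68.80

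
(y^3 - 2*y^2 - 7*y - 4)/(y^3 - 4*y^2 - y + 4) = (y + 1)/(y - 1)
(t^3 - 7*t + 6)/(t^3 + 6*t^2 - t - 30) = (t - 1)/(t + 5)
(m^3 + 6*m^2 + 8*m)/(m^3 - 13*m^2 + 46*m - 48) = m*(m^2 + 6*m + 8)/(m^3 - 13*m^2 + 46*m - 48)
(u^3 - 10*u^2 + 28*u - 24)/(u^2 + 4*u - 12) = (u^2 - 8*u + 12)/(u + 6)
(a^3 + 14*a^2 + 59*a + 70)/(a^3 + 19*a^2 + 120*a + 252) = (a^2 + 7*a + 10)/(a^2 + 12*a + 36)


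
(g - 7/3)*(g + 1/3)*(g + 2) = g^3 - 43*g/9 - 14/9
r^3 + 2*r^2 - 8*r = r*(r - 2)*(r + 4)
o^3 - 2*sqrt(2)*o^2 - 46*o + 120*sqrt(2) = (o - 4*sqrt(2))*(o - 3*sqrt(2))*(o + 5*sqrt(2))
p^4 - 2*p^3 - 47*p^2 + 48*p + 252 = (p - 7)*(p - 3)*(p + 2)*(p + 6)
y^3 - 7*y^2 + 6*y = y*(y - 6)*(y - 1)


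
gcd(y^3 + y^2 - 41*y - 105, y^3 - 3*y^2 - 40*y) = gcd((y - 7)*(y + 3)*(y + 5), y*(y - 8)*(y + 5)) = y + 5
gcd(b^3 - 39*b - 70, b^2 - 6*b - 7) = b - 7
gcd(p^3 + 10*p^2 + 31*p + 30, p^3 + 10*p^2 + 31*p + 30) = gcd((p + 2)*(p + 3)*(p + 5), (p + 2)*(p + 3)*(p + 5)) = p^3 + 10*p^2 + 31*p + 30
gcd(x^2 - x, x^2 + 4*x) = x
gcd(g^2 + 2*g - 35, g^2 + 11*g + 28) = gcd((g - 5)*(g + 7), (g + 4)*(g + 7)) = g + 7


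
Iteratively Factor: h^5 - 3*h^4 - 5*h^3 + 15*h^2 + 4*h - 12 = (h + 2)*(h^4 - 5*h^3 + 5*h^2 + 5*h - 6) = (h - 3)*(h + 2)*(h^3 - 2*h^2 - h + 2) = (h - 3)*(h + 1)*(h + 2)*(h^2 - 3*h + 2) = (h - 3)*(h - 1)*(h + 1)*(h + 2)*(h - 2)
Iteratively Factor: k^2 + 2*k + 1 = (k + 1)*(k + 1)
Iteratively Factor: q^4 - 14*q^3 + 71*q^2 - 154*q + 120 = (q - 5)*(q^3 - 9*q^2 + 26*q - 24) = (q - 5)*(q - 3)*(q^2 - 6*q + 8) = (q - 5)*(q - 4)*(q - 3)*(q - 2)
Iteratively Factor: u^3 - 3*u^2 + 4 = (u - 2)*(u^2 - u - 2) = (u - 2)^2*(u + 1)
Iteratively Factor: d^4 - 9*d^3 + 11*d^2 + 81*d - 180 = (d - 5)*(d^3 - 4*d^2 - 9*d + 36) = (d - 5)*(d - 3)*(d^2 - d - 12) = (d - 5)*(d - 4)*(d - 3)*(d + 3)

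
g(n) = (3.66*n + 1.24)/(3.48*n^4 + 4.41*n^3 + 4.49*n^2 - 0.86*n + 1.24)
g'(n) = (3.66*n + 1.24)*(-13.92*n^3 - 13.23*n^2 - 8.98*n + 0.86)/(3.48*n^4 + 4.41*n^3 + 4.49*n^2 - 0.86*n + 1.24)^2 + 3.66/(3.48*n^4 + 4.41*n^3 + 4.49*n^2 - 0.86*n + 1.24) = (-38.2104*n^4 - 49.542*n^3 - 32.8386*n^2 - 11.1352*n + 5.6048)/(12.1104*n^8 + 30.6936*n^7 + 50.6985*n^6 + 33.6162*n^5 + 21.2053*n^4 + 3.214*n^3 + 11.8748*n^2 - 2.1328*n + 1.5376)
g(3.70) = 0.02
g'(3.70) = -0.01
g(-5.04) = -0.01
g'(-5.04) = -0.01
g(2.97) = 0.03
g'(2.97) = -0.03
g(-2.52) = -0.08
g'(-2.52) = -0.09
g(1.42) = 0.18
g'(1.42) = -0.29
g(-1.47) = -0.29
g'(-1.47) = -0.34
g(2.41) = 0.05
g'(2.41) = -0.05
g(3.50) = 0.02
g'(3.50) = -0.01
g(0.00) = 1.00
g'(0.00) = 3.65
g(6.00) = 0.00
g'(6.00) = -0.00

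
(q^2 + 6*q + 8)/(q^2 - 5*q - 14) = (q + 4)/(q - 7)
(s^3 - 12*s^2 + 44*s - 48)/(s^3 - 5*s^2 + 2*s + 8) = (s - 6)/(s + 1)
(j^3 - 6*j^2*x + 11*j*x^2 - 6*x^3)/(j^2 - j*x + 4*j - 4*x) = (j^2 - 5*j*x + 6*x^2)/(j + 4)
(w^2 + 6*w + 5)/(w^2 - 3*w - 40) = (w + 1)/(w - 8)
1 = 1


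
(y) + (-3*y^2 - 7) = -3*y^2 + y - 7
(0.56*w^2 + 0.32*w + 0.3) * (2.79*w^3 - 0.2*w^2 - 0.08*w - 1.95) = 1.5624*w^5 + 0.7808*w^4 + 0.7282*w^3 - 1.1776*w^2 - 0.648*w - 0.585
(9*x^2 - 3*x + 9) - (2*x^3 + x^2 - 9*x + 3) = -2*x^3 + 8*x^2 + 6*x + 6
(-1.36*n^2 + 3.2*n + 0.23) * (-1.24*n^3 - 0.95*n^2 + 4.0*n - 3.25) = 1.6864*n^5 - 2.676*n^4 - 8.7652*n^3 + 17.0015*n^2 - 9.48*n - 0.7475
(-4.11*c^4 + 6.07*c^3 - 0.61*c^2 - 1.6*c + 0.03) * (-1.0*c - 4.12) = 4.11*c^5 + 10.8632*c^4 - 24.3984*c^3 + 4.1132*c^2 + 6.562*c - 0.1236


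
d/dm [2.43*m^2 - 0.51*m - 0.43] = 4.86*m - 0.51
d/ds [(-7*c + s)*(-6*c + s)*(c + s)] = 29*c^2 - 24*c*s + 3*s^2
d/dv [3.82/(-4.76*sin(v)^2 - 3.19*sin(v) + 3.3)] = (36.3664*sin(v) + 12.1858)*cos(v)/(4.76*sin(v)^2 + 3.19*sin(v) - 3.3)^2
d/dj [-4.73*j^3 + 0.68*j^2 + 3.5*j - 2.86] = -14.19*j^2 + 1.36*j + 3.5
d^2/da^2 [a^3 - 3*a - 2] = 6*a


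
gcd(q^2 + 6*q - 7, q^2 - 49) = q + 7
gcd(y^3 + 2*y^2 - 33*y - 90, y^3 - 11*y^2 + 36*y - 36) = y - 6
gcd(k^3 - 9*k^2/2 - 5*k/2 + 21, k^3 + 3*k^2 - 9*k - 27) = k - 3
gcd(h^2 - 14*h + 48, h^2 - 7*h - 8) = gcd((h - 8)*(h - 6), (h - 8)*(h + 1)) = h - 8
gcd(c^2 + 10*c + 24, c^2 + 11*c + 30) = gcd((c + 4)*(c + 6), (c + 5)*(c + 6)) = c + 6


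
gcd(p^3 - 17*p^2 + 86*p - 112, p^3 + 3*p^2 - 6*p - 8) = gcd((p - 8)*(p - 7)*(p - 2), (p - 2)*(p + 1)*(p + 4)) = p - 2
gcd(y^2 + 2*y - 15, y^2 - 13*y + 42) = 1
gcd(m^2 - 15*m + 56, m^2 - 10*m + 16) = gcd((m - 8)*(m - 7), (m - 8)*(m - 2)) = m - 8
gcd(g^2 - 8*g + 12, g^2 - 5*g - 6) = g - 6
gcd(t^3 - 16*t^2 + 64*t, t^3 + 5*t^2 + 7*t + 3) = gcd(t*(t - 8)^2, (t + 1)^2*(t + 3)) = 1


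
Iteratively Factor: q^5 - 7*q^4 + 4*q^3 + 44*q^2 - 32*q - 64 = (q + 2)*(q^4 - 9*q^3 + 22*q^2 - 32) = (q + 1)*(q + 2)*(q^3 - 10*q^2 + 32*q - 32) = (q - 4)*(q + 1)*(q + 2)*(q^2 - 6*q + 8) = (q - 4)^2*(q + 1)*(q + 2)*(q - 2)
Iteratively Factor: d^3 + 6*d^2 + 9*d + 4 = (d + 1)*(d^2 + 5*d + 4) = (d + 1)^2*(d + 4)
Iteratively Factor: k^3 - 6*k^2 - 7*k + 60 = (k - 5)*(k^2 - k - 12) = (k - 5)*(k - 4)*(k + 3)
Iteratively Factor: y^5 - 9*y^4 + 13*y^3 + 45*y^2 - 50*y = (y + 2)*(y^4 - 11*y^3 + 35*y^2 - 25*y) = (y - 5)*(y + 2)*(y^3 - 6*y^2 + 5*y) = (y - 5)^2*(y + 2)*(y^2 - y) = (y - 5)^2*(y - 1)*(y + 2)*(y)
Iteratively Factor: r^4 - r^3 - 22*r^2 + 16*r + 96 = (r + 4)*(r^3 - 5*r^2 - 2*r + 24) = (r - 3)*(r + 4)*(r^2 - 2*r - 8) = (r - 3)*(r + 2)*(r + 4)*(r - 4)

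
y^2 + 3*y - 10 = (y - 2)*(y + 5)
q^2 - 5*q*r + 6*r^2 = (q - 3*r)*(q - 2*r)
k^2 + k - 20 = (k - 4)*(k + 5)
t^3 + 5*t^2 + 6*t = t*(t + 2)*(t + 3)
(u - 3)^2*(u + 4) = u^3 - 2*u^2 - 15*u + 36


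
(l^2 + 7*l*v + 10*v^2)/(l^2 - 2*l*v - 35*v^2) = (-l - 2*v)/(-l + 7*v)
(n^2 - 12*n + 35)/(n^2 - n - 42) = (n - 5)/(n + 6)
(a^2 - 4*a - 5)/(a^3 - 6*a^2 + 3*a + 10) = 1/(a - 2)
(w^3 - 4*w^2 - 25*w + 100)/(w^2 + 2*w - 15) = (w^2 - 9*w + 20)/(w - 3)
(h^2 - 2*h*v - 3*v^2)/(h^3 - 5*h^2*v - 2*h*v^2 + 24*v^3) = (-h - v)/(-h^2 + 2*h*v + 8*v^2)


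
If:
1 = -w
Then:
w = -1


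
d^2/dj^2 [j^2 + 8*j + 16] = 2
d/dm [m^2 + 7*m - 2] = 2*m + 7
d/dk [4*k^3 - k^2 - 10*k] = 12*k^2 - 2*k - 10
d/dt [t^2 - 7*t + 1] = 2*t - 7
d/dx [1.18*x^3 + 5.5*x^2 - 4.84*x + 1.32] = 3.54*x^2 + 11.0*x - 4.84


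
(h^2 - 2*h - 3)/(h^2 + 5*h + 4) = (h - 3)/(h + 4)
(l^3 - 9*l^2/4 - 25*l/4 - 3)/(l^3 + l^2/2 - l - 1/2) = (4*l^2 - 13*l - 12)/(2*(2*l^2 - l - 1))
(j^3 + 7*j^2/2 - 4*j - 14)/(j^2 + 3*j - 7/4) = 2*(j^2 - 4)/(2*j - 1)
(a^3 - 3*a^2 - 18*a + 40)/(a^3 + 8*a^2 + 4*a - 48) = (a - 5)/(a + 6)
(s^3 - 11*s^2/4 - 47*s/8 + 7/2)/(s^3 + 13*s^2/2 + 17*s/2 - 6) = (s^2 - 9*s/4 - 7)/(s^2 + 7*s + 12)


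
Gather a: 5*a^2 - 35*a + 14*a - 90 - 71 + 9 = 5*a^2 - 21*a - 152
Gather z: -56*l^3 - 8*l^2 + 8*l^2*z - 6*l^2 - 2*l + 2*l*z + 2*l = -56*l^3 - 14*l^2 + z*(8*l^2 + 2*l)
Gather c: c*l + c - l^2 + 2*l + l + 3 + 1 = c*(l + 1) - l^2 + 3*l + 4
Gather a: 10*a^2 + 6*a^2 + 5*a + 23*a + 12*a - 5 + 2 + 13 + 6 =16*a^2 + 40*a + 16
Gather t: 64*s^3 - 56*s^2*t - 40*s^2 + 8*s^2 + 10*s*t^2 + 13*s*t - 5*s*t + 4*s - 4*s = 64*s^3 - 32*s^2 + 10*s*t^2 + t*(-56*s^2 + 8*s)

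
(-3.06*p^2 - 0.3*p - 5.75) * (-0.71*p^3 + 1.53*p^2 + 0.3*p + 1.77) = 2.1726*p^5 - 4.4688*p^4 + 2.7055*p^3 - 14.3037*p^2 - 2.256*p - 10.1775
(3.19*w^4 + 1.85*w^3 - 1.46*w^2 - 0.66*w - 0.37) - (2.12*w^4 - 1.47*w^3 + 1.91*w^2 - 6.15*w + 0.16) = 1.07*w^4 + 3.32*w^3 - 3.37*w^2 + 5.49*w - 0.53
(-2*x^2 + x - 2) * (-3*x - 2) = 6*x^3 + x^2 + 4*x + 4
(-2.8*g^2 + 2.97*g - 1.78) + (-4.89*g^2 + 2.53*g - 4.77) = -7.69*g^2 + 5.5*g - 6.55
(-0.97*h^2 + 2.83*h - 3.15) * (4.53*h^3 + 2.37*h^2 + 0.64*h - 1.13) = -4.3941*h^5 + 10.521*h^4 - 8.1832*h^3 - 4.5582*h^2 - 5.2139*h + 3.5595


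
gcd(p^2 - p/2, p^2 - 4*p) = p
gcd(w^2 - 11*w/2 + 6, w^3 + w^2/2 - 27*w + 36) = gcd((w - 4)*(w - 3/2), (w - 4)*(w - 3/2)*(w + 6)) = w^2 - 11*w/2 + 6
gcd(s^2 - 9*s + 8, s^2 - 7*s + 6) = s - 1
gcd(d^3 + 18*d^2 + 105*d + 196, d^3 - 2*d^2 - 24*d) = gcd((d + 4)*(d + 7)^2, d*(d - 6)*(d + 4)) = d + 4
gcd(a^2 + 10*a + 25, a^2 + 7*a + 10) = a + 5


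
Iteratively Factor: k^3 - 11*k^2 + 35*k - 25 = (k - 5)*(k^2 - 6*k + 5) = (k - 5)*(k - 1)*(k - 5)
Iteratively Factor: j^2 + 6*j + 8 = (j + 2)*(j + 4)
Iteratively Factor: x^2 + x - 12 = (x - 3)*(x + 4)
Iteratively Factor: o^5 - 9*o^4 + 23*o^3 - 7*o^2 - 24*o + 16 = (o - 4)*(o^4 - 5*o^3 + 3*o^2 + 5*o - 4) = (o - 4)*(o - 1)*(o^3 - 4*o^2 - o + 4) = (o - 4)^2*(o - 1)*(o^2 - 1) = (o - 4)^2*(o - 1)^2*(o + 1)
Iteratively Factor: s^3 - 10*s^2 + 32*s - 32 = (s - 4)*(s^2 - 6*s + 8) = (s - 4)*(s - 2)*(s - 4)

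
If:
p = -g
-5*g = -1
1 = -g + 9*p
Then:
No Solution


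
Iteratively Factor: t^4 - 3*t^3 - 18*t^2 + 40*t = (t)*(t^3 - 3*t^2 - 18*t + 40) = t*(t - 5)*(t^2 + 2*t - 8) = t*(t - 5)*(t + 4)*(t - 2)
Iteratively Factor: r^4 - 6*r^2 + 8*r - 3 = (r - 1)*(r^3 + r^2 - 5*r + 3) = (r - 1)*(r + 3)*(r^2 - 2*r + 1) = (r - 1)^2*(r + 3)*(r - 1)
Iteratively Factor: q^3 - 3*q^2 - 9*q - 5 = (q + 1)*(q^2 - 4*q - 5) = (q + 1)^2*(q - 5)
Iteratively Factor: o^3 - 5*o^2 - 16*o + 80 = (o + 4)*(o^2 - 9*o + 20) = (o - 4)*(o + 4)*(o - 5)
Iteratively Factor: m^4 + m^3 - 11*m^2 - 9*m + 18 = (m - 1)*(m^3 + 2*m^2 - 9*m - 18) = (m - 3)*(m - 1)*(m^2 + 5*m + 6) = (m - 3)*(m - 1)*(m + 2)*(m + 3)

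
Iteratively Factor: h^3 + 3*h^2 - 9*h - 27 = (h + 3)*(h^2 - 9) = (h - 3)*(h + 3)*(h + 3)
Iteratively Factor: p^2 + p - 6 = (p + 3)*(p - 2)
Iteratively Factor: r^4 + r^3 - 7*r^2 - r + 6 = (r + 1)*(r^3 - 7*r + 6) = (r + 1)*(r + 3)*(r^2 - 3*r + 2) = (r - 2)*(r + 1)*(r + 3)*(r - 1)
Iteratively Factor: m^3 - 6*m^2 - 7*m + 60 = (m - 4)*(m^2 - 2*m - 15) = (m - 5)*(m - 4)*(m + 3)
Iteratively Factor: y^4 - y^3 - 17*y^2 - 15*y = (y + 3)*(y^3 - 4*y^2 - 5*y) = y*(y + 3)*(y^2 - 4*y - 5) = y*(y + 1)*(y + 3)*(y - 5)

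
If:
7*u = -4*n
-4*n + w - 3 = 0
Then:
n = w/4 - 3/4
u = 3/7 - w/7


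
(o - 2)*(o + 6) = o^2 + 4*o - 12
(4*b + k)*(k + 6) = 4*b*k + 24*b + k^2 + 6*k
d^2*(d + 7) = d^3 + 7*d^2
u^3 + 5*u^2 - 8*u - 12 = (u - 2)*(u + 1)*(u + 6)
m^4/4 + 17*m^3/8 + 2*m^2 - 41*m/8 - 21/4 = (m/2 + 1/2)*(m/2 + 1)*(m - 3/2)*(m + 7)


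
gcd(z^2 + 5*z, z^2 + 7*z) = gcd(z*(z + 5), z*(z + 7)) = z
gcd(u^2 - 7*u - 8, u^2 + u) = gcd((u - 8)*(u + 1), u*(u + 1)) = u + 1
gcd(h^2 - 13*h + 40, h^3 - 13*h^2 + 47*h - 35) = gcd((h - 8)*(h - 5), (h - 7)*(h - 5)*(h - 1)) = h - 5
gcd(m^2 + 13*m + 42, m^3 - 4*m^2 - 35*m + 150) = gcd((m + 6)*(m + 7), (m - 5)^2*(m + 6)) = m + 6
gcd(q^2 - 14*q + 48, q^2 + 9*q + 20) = 1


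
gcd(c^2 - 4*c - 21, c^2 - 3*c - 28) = c - 7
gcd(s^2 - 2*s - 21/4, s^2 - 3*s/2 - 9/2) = s + 3/2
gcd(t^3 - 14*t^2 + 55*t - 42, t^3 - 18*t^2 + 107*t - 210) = t^2 - 13*t + 42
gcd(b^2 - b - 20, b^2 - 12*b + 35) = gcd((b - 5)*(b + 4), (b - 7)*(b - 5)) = b - 5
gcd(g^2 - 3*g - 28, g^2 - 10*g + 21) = g - 7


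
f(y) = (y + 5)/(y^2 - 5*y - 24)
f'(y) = (5 - 2*y)*(y + 5)/(y^2 - 5*y - 24)^2 + 1/(y^2 - 5*y - 24)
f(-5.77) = -0.02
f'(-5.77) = 0.02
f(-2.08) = -0.31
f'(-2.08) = 0.20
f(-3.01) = 18.07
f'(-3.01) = 1818.17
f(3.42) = -0.29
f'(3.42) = -0.05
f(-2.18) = -0.34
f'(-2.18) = 0.26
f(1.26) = -0.22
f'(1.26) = -0.02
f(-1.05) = -0.22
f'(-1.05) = 0.03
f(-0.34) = -0.21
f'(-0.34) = 0.01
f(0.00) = -0.21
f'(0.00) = 0.00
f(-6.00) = -0.02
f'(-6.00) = 0.01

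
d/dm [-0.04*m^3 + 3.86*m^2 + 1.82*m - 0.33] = -0.12*m^2 + 7.72*m + 1.82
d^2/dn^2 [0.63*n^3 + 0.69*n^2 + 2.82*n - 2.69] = 3.78*n + 1.38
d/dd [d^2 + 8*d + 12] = 2*d + 8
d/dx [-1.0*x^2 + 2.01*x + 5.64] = 2.01 - 2.0*x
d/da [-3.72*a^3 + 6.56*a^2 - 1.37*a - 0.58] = -11.16*a^2 + 13.12*a - 1.37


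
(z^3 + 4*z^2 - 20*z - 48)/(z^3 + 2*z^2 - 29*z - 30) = (z^2 - 2*z - 8)/(z^2 - 4*z - 5)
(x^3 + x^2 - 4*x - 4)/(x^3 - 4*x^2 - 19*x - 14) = (x - 2)/(x - 7)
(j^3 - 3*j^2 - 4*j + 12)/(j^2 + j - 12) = (j^2 - 4)/(j + 4)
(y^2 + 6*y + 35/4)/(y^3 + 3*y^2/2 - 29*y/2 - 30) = (y + 7/2)/(y^2 - y - 12)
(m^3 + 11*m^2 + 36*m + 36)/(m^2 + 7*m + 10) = (m^2 + 9*m + 18)/(m + 5)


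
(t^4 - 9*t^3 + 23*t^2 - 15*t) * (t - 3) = t^5 - 12*t^4 + 50*t^3 - 84*t^2 + 45*t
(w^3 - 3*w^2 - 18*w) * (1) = w^3 - 3*w^2 - 18*w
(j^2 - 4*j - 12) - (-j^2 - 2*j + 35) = 2*j^2 - 2*j - 47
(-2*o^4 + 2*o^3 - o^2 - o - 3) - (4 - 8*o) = -2*o^4 + 2*o^3 - o^2 + 7*o - 7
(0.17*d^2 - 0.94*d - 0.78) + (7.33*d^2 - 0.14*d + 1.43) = 7.5*d^2 - 1.08*d + 0.65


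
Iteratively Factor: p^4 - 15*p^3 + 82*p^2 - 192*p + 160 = (p - 2)*(p^3 - 13*p^2 + 56*p - 80) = (p - 4)*(p - 2)*(p^2 - 9*p + 20) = (p - 4)^2*(p - 2)*(p - 5)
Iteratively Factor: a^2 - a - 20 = (a - 5)*(a + 4)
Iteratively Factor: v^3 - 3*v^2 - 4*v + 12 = (v - 2)*(v^2 - v - 6) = (v - 2)*(v + 2)*(v - 3)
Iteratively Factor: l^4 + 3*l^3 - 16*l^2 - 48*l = (l)*(l^3 + 3*l^2 - 16*l - 48) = l*(l + 3)*(l^2 - 16) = l*(l + 3)*(l + 4)*(l - 4)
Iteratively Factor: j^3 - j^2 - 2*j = (j + 1)*(j^2 - 2*j) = (j - 2)*(j + 1)*(j)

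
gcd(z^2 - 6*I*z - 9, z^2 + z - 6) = 1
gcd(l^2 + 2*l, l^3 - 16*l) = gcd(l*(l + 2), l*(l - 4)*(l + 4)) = l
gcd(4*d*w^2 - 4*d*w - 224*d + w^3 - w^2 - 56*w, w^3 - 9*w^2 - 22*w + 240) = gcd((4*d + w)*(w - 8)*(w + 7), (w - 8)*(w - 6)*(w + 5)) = w - 8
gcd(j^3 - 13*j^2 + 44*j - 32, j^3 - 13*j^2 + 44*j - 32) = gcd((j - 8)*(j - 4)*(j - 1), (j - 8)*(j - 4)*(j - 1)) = j^3 - 13*j^2 + 44*j - 32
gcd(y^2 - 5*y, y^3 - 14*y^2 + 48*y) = y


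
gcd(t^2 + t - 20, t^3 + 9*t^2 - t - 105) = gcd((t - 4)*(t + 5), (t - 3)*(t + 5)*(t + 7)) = t + 5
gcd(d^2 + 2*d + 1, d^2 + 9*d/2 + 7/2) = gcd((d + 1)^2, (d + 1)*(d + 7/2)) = d + 1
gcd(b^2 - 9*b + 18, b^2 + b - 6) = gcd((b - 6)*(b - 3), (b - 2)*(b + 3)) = 1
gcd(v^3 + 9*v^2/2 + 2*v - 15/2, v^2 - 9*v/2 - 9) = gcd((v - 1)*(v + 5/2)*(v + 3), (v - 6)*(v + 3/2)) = 1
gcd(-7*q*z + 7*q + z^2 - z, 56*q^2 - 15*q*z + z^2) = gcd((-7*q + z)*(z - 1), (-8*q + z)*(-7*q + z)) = -7*q + z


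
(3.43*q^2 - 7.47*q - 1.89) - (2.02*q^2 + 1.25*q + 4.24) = 1.41*q^2 - 8.72*q - 6.13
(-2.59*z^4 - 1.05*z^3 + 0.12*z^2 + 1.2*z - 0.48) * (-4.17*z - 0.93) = 10.8003*z^5 + 6.7872*z^4 + 0.4761*z^3 - 5.1156*z^2 + 0.8856*z + 0.4464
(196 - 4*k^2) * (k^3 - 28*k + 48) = -4*k^5 + 308*k^3 - 192*k^2 - 5488*k + 9408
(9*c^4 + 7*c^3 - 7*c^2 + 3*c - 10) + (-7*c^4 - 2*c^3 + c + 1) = 2*c^4 + 5*c^3 - 7*c^2 + 4*c - 9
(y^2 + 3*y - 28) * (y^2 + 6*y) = y^4 + 9*y^3 - 10*y^2 - 168*y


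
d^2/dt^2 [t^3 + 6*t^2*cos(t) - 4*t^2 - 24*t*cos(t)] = -6*t^2*cos(t) + 24*sqrt(2)*t*cos(t + pi/4) + 6*t + 48*sin(t) + 12*cos(t) - 8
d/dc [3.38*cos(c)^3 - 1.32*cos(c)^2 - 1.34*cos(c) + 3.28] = (-10.14*cos(c)^2 + 2.64*cos(c) + 1.34)*sin(c)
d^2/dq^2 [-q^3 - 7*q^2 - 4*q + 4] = -6*q - 14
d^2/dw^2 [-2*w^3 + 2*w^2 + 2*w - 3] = 4 - 12*w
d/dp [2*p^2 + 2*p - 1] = 4*p + 2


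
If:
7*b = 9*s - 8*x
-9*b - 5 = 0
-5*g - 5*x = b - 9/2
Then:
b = -5/9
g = 91/90 - x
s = 8*x/9 - 35/81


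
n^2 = n^2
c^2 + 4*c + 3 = (c + 1)*(c + 3)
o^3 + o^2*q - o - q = (o - 1)*(o + 1)*(o + q)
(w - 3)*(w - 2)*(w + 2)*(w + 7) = w^4 + 4*w^3 - 25*w^2 - 16*w + 84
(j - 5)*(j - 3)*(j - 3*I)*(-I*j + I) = -I*j^4 - 3*j^3 + 9*I*j^3 + 27*j^2 - 23*I*j^2 - 69*j + 15*I*j + 45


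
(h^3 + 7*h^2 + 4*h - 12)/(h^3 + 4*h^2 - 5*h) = (h^2 + 8*h + 12)/(h*(h + 5))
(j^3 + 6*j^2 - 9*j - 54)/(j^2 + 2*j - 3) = (j^2 + 3*j - 18)/(j - 1)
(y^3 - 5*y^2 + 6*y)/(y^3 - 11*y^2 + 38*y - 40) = y*(y - 3)/(y^2 - 9*y + 20)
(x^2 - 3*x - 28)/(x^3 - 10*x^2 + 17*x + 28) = (x + 4)/(x^2 - 3*x - 4)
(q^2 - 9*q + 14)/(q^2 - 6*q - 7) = (q - 2)/(q + 1)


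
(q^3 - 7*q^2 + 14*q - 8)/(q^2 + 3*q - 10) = (q^2 - 5*q + 4)/(q + 5)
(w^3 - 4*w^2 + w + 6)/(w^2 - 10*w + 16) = (w^2 - 2*w - 3)/(w - 8)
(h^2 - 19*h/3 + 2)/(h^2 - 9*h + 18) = (h - 1/3)/(h - 3)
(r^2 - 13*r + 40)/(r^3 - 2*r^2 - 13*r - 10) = (r - 8)/(r^2 + 3*r + 2)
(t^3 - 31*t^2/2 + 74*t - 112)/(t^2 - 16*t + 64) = (t^2 - 15*t/2 + 14)/(t - 8)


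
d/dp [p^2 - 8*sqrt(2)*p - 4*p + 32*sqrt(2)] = 2*p - 8*sqrt(2) - 4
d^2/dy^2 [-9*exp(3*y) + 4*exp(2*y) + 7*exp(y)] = (-81*exp(2*y) + 16*exp(y) + 7)*exp(y)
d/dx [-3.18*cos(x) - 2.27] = 3.18*sin(x)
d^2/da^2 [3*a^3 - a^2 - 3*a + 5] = 18*a - 2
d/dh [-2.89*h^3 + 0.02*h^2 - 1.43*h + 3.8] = -8.67*h^2 + 0.04*h - 1.43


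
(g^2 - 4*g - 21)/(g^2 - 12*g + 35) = (g + 3)/(g - 5)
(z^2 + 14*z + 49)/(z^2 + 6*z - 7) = (z + 7)/(z - 1)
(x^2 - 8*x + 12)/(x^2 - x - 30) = (x - 2)/(x + 5)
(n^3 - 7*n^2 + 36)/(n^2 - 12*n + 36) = (n^2 - n - 6)/(n - 6)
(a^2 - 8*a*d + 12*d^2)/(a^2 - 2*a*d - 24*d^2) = (a - 2*d)/(a + 4*d)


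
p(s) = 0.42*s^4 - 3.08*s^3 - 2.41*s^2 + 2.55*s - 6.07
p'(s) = 1.68*s^3 - 9.24*s^2 - 4.82*s + 2.55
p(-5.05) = 589.42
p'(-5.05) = -425.12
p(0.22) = -5.66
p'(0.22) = 1.06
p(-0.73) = -7.90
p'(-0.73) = 0.49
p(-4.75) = 471.34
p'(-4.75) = -363.08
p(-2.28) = 23.44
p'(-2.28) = -54.41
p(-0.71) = -7.89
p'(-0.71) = 0.71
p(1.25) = -11.64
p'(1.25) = -14.63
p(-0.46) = -7.43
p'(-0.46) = 2.65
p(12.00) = 3064.37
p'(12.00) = 1517.19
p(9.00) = 331.97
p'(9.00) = 435.45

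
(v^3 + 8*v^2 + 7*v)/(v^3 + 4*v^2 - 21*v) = (v + 1)/(v - 3)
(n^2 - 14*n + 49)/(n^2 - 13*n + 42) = (n - 7)/(n - 6)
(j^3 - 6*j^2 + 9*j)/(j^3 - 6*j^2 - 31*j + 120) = j*(j - 3)/(j^2 - 3*j - 40)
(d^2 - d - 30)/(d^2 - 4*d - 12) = (d + 5)/(d + 2)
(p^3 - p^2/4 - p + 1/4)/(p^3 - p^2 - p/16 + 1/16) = 4*(p + 1)/(4*p + 1)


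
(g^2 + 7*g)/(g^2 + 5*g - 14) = g/(g - 2)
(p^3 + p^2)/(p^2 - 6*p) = p*(p + 1)/(p - 6)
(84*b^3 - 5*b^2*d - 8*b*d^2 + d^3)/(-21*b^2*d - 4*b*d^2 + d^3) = (-4*b + d)/d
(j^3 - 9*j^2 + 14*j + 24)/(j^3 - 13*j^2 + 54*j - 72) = (j + 1)/(j - 3)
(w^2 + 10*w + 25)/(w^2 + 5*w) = (w + 5)/w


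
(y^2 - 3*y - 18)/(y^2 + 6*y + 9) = (y - 6)/(y + 3)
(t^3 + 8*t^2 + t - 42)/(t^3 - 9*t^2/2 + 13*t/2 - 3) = 2*(t^2 + 10*t + 21)/(2*t^2 - 5*t + 3)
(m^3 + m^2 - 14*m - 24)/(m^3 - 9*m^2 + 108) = (m^2 - 2*m - 8)/(m^2 - 12*m + 36)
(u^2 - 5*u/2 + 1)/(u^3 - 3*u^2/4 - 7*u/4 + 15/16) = 8*(u - 2)/(8*u^2 - 2*u - 15)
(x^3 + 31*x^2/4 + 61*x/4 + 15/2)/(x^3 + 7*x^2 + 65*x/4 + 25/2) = (4*x^2 + 23*x + 15)/(4*x^2 + 20*x + 25)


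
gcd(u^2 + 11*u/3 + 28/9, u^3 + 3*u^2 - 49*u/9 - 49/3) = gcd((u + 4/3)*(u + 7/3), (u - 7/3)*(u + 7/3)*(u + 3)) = u + 7/3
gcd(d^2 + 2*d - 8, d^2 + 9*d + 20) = d + 4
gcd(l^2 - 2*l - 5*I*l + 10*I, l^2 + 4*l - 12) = l - 2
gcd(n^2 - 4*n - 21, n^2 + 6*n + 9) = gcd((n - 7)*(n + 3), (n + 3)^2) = n + 3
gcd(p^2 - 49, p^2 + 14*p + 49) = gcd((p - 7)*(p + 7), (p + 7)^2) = p + 7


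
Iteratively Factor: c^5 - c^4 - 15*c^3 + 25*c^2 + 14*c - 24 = (c - 1)*(c^4 - 15*c^2 + 10*c + 24) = (c - 1)*(c + 1)*(c^3 - c^2 - 14*c + 24) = (c - 2)*(c - 1)*(c + 1)*(c^2 + c - 12) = (c - 2)*(c - 1)*(c + 1)*(c + 4)*(c - 3)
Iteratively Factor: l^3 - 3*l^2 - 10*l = (l + 2)*(l^2 - 5*l) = l*(l + 2)*(l - 5)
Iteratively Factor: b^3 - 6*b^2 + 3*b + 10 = (b - 5)*(b^2 - b - 2) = (b - 5)*(b + 1)*(b - 2)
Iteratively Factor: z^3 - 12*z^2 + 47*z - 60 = (z - 4)*(z^2 - 8*z + 15) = (z - 5)*(z - 4)*(z - 3)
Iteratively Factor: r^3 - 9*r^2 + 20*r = (r - 5)*(r^2 - 4*r) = r*(r - 5)*(r - 4)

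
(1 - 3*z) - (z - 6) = 7 - 4*z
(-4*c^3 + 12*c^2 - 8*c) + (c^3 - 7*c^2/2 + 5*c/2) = -3*c^3 + 17*c^2/2 - 11*c/2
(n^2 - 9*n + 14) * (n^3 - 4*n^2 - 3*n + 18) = n^5 - 13*n^4 + 47*n^3 - 11*n^2 - 204*n + 252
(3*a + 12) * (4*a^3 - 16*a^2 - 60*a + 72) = 12*a^4 - 372*a^2 - 504*a + 864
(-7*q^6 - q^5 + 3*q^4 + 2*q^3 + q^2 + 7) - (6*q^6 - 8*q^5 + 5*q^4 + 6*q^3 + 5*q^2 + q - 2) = -13*q^6 + 7*q^5 - 2*q^4 - 4*q^3 - 4*q^2 - q + 9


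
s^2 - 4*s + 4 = (s - 2)^2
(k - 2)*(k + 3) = k^2 + k - 6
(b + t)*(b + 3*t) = b^2 + 4*b*t + 3*t^2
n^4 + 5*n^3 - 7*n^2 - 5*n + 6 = (n - 1)^2*(n + 1)*(n + 6)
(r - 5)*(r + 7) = r^2 + 2*r - 35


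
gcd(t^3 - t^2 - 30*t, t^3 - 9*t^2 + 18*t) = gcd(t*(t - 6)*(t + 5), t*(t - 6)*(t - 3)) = t^2 - 6*t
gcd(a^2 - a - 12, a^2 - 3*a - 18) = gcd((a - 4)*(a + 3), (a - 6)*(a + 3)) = a + 3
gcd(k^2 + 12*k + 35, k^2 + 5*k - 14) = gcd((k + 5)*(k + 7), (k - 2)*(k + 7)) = k + 7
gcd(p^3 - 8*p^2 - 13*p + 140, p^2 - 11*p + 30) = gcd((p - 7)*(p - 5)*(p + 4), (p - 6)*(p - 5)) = p - 5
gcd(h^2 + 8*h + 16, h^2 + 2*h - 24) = 1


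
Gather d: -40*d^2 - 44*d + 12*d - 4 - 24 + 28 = -40*d^2 - 32*d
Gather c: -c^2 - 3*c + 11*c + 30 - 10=-c^2 + 8*c + 20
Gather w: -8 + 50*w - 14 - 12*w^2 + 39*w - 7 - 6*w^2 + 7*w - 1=-18*w^2 + 96*w - 30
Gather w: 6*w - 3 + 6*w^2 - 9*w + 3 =6*w^2 - 3*w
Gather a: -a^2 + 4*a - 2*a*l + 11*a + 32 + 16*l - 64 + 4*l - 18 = -a^2 + a*(15 - 2*l) + 20*l - 50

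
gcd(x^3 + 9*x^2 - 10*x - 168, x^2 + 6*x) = x + 6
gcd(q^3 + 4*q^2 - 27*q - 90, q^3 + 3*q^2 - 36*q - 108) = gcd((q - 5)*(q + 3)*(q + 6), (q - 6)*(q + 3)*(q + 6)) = q^2 + 9*q + 18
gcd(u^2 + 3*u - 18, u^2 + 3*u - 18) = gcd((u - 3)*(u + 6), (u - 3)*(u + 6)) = u^2 + 3*u - 18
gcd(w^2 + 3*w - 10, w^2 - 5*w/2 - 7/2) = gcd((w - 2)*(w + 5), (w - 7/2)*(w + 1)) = 1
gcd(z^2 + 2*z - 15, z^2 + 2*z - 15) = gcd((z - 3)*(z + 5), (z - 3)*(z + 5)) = z^2 + 2*z - 15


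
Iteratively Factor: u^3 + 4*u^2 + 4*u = (u)*(u^2 + 4*u + 4) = u*(u + 2)*(u + 2)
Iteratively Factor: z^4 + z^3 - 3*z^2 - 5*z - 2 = (z + 1)*(z^3 - 3*z - 2) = (z - 2)*(z + 1)*(z^2 + 2*z + 1) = (z - 2)*(z + 1)^2*(z + 1)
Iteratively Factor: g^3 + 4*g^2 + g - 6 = (g + 2)*(g^2 + 2*g - 3) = (g + 2)*(g + 3)*(g - 1)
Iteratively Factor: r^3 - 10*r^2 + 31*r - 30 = (r - 2)*(r^2 - 8*r + 15) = (r - 3)*(r - 2)*(r - 5)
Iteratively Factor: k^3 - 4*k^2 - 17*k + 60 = (k - 5)*(k^2 + k - 12) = (k - 5)*(k + 4)*(k - 3)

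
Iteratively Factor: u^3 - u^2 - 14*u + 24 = (u + 4)*(u^2 - 5*u + 6) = (u - 2)*(u + 4)*(u - 3)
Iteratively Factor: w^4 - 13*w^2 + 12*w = (w - 1)*(w^3 + w^2 - 12*w) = (w - 3)*(w - 1)*(w^2 + 4*w) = w*(w - 3)*(w - 1)*(w + 4)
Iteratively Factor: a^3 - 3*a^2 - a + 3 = (a - 1)*(a^2 - 2*a - 3) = (a - 1)*(a + 1)*(a - 3)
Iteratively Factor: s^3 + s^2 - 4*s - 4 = (s + 1)*(s^2 - 4) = (s - 2)*(s + 1)*(s + 2)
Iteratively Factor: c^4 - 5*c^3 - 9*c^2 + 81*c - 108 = (c + 4)*(c^3 - 9*c^2 + 27*c - 27) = (c - 3)*(c + 4)*(c^2 - 6*c + 9) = (c - 3)^2*(c + 4)*(c - 3)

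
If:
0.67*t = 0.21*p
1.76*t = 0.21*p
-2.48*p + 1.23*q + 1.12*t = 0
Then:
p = 0.00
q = 0.00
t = 0.00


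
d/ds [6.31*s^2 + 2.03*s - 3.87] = 12.62*s + 2.03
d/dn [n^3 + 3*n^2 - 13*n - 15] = 3*n^2 + 6*n - 13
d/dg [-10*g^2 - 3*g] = -20*g - 3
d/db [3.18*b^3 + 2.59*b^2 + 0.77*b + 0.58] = 9.54*b^2 + 5.18*b + 0.77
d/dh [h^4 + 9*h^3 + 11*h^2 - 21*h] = 4*h^3 + 27*h^2 + 22*h - 21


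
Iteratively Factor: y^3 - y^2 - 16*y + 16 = (y - 4)*(y^2 + 3*y - 4) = (y - 4)*(y + 4)*(y - 1)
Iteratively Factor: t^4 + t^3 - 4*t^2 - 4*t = (t + 1)*(t^3 - 4*t) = (t + 1)*(t + 2)*(t^2 - 2*t) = (t - 2)*(t + 1)*(t + 2)*(t)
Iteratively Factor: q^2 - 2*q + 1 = (q - 1)*(q - 1)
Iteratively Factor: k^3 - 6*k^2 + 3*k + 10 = (k + 1)*(k^2 - 7*k + 10) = (k - 5)*(k + 1)*(k - 2)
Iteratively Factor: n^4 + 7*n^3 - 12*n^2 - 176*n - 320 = (n + 4)*(n^3 + 3*n^2 - 24*n - 80) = (n + 4)^2*(n^2 - n - 20) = (n + 4)^3*(n - 5)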